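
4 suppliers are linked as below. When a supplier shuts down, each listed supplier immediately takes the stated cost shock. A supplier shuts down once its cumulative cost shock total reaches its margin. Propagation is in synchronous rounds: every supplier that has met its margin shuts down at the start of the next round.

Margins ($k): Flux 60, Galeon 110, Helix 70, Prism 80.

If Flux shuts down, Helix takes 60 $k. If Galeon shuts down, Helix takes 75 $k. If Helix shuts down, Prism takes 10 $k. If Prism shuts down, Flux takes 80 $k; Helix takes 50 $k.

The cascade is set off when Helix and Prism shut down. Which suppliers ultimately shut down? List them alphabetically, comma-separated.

Round 1 — Helix, Prism shut down (initial).
  Flux: +80 → 80 ≥ 60
Round 2 — Flux shuts down.
No further shutdowns.

Flux, Helix, Prism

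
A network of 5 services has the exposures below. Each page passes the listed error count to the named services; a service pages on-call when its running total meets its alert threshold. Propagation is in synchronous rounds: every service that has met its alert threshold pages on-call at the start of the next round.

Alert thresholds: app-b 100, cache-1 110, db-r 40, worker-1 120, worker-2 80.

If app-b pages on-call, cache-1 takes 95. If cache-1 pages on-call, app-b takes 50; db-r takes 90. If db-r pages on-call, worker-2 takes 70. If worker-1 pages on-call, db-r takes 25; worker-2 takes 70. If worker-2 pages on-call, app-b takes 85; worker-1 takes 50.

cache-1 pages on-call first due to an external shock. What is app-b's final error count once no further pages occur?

50

Round 1 — cache-1 pages on-call (initial).
  app-b: +50 → 50 < 100
  db-r: +90 → 90 ≥ 40
Round 2 — db-r pages on-call.
  worker-2: +70 → 70 < 80
No further pages.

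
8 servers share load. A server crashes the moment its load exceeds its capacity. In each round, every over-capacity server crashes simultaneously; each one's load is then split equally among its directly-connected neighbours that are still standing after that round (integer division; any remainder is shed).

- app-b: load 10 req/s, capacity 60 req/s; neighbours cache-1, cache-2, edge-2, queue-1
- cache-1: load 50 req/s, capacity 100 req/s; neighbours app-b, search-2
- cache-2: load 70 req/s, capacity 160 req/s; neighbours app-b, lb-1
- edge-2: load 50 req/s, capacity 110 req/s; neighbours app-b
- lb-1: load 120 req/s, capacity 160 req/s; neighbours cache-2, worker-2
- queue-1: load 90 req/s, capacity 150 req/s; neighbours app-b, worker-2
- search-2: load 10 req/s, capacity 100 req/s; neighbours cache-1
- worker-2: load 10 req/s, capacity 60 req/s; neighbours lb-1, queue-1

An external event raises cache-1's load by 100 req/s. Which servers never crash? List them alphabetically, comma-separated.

Round 1 — cache-1 at 150 > 100. cache-1 crashes.
  cache-1 sheds 150 req/s to app-b, search-2: 75 each.
    app-b: 10+75 = 85 > 60
    search-2: 10+75 = 85 ≤ 100
Round 2 — app-b crashes.
  app-b sheds 85 req/s to cache-2, edge-2, queue-1: 28 each (1 lost).
    cache-2: 70+28 = 98 ≤ 160
    edge-2: 50+28 = 78 ≤ 110
    queue-1: 90+28 = 118 ≤ 150
No further crashes.

cache-2, edge-2, lb-1, queue-1, search-2, worker-2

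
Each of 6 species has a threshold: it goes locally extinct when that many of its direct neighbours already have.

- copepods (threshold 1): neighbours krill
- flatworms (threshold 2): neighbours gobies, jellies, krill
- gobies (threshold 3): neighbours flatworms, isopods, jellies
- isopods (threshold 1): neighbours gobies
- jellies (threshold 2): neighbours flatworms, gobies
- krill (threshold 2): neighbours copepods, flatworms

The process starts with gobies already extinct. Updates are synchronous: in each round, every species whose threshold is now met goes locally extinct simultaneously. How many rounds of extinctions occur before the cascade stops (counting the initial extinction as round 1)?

2

Round 1 — gobies goes locally extinct (initial).
Round 2 — checking thresholds:
  flatworms: 1 of 3 neighbours < 2, not yet.
  isopods: 1 of 1 neighbours ≥ 1, goes locally extinct.
  jellies: 1 of 2 neighbours < 2, not yet.
Round 3 — no new extinctions; cascade stops.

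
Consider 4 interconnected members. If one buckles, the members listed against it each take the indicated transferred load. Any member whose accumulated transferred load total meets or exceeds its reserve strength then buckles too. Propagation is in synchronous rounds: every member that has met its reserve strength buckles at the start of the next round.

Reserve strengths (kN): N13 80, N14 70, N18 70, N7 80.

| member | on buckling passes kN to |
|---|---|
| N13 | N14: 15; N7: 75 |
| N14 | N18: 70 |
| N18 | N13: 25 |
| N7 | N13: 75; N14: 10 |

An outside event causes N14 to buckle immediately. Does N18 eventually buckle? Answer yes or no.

Round 1 — N14 buckles (initial).
  N18: +70 → 70 ≥ 70
Round 2 — N18 buckles.
  N13: +25 → 25 < 80
No further bucklings.

yes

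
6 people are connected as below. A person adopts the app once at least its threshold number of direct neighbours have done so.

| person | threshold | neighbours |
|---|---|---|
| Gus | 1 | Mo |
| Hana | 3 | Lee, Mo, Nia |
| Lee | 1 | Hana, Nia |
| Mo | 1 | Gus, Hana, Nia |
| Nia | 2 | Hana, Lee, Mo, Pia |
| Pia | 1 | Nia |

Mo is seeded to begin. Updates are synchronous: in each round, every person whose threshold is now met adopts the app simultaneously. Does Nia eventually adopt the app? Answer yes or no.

no

Round 1 — Mo adopts the app (initial).
Round 2 — checking thresholds:
  Gus: 1 of 1 neighbours ≥ 1, adopts the app.
  Hana: 1 of 3 neighbours < 3, below threshold.
  Nia: 1 of 4 neighbours < 2, below threshold.
Round 3 — no new adoptions; cascade stops.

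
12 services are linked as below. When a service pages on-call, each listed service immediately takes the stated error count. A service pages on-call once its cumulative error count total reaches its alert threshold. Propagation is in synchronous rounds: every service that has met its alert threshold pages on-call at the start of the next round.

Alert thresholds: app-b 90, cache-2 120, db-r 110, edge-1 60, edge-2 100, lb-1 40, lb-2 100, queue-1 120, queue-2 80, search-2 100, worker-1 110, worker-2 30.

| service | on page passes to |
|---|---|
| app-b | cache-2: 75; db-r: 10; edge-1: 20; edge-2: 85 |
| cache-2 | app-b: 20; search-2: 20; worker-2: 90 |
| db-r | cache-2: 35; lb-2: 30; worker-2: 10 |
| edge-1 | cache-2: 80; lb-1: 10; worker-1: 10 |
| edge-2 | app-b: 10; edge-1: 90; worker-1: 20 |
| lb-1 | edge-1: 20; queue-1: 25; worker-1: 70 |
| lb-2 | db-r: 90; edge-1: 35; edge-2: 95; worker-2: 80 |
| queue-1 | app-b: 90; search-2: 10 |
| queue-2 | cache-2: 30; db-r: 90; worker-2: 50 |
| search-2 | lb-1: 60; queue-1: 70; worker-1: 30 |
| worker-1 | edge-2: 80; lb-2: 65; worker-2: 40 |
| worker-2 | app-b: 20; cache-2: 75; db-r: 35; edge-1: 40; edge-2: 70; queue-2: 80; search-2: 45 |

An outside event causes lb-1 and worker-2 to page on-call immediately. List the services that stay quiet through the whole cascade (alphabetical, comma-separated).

app-b, edge-2, lb-2, queue-1, search-2, worker-1

Round 1 — lb-1, worker-2 page on-call (initial).
  app-b: +20 → 20 < 90
  cache-2: +75 → 75 < 120
  db-r: +35 → 35 < 110
  edge-1: +20+40 → 60 ≥ 60
  edge-2: +70 → 70 < 100
  queue-1: +25 → 25 < 120
  queue-2: +80 → 80 ≥ 80
  search-2: +45 → 45 < 100
  worker-1: +70 → 70 < 110
Round 2 — edge-1, queue-2 page on-call.
  cache-2: +80+30 → 185 ≥ 120
  db-r: +90 → 125 ≥ 110
  worker-1: +10 → 80 < 110
Round 3 — cache-2, db-r page on-call.
  app-b: +20 → 40 < 90
  lb-2: +30 → 30 < 100
  search-2: +20 → 65 < 100
No further pages.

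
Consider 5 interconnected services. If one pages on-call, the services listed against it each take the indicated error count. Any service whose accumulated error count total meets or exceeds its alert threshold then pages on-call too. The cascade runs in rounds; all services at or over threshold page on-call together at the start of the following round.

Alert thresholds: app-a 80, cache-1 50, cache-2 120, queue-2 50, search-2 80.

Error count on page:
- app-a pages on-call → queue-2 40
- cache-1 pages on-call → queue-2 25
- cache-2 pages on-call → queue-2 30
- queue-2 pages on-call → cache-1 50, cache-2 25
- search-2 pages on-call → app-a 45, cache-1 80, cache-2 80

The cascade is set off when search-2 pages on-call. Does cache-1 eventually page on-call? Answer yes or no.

yes

Round 1 — search-2 pages on-call (initial).
  app-a: +45 → 45 < 80
  cache-1: +80 → 80 ≥ 50
  cache-2: +80 → 80 < 120
Round 2 — cache-1 pages on-call.
  queue-2: +25 → 25 < 50
No further pages.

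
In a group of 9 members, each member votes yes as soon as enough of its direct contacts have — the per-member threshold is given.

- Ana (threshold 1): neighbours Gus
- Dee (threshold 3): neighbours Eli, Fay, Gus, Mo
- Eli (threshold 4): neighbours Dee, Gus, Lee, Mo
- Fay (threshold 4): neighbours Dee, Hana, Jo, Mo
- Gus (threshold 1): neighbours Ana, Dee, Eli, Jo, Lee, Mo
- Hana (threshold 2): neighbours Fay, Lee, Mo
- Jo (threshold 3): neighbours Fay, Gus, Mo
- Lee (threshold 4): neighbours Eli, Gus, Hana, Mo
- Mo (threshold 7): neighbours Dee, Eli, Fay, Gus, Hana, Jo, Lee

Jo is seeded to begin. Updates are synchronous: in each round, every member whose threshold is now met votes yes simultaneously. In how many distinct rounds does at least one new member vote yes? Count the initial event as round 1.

Round 1 — Jo votes yes (initial).
Round 2 — checking thresholds:
  Fay: 1 of 4 neighbours < 4, below threshold.
  Gus: 1 of 6 neighbours ≥ 1, votes yes.
  Mo: 1 of 7 neighbours < 7, below threshold.
Round 3 — checking thresholds:
  Ana: 1 of 1 neighbours ≥ 1, votes yes.
  Dee: 1 of 4 neighbours < 3, below threshold.
  Eli: 1 of 4 neighbours < 4, below threshold.
  Fay: 1 of 4 neighbours < 4, below threshold.
  Lee: 1 of 4 neighbours < 4, below threshold.
  Mo: 2 of 7 neighbours < 7, below threshold.
Round 4 — no new yes votes; cascade stops.

3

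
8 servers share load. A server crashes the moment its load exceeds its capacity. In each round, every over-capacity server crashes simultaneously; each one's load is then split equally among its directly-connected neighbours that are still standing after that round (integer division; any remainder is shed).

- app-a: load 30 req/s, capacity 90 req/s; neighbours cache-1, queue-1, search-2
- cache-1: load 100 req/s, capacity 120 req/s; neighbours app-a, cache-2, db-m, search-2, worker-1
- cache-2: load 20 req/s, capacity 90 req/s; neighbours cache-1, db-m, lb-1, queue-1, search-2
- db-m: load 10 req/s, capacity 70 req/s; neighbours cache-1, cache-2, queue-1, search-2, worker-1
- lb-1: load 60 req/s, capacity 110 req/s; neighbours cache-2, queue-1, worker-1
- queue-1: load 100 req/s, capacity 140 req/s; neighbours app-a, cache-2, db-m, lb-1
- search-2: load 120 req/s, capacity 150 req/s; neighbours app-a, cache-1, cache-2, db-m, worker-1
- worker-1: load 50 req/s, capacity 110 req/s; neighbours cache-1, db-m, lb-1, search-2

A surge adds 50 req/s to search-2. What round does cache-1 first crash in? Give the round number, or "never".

2

Round 1 — search-2 at 170 > 150. search-2 crashes.
  search-2 sheds 170 req/s to app-a, cache-1, cache-2, db-m, worker-1: 34 each.
    app-a: 30+34 = 64 ≤ 90
    cache-1: 100+34 = 134 > 120
    cache-2: 20+34 = 54 ≤ 90
    db-m: 10+34 = 44 ≤ 70
    worker-1: 50+34 = 84 ≤ 110
Round 2 — cache-1 crashes.
  cache-1 sheds 134 req/s to app-a, cache-2, db-m, worker-1: 33 each (2 lost).
    app-a: 64+33 = 97 > 90
    cache-2: 54+33 = 87 ≤ 90
    db-m: 44+33 = 77 > 70
    worker-1: 84+33 = 117 > 110
Round 3 — app-a, db-m, worker-1 crash.
  app-a sheds 97 req/s to queue-1: 97 each.
    queue-1: 100+97 = 197 > 140
  db-m sheds 77 req/s to cache-2, queue-1: 38 each (1 lost).
    cache-2: 87+38 = 125 > 90
    queue-1: 197+38 = 235 > 140
  worker-1 sheds 117 req/s to lb-1: 117 each.
    lb-1: 60+117 = 177 > 110
Round 4 — cache-2, lb-1, queue-1 crash.
  cache-2 sheds 125 req/s: no online neighbours, lost.
  lb-1 sheds 177 req/s: no online neighbours, lost.
  queue-1 sheds 235 req/s: no online neighbours, lost.
No further crashes.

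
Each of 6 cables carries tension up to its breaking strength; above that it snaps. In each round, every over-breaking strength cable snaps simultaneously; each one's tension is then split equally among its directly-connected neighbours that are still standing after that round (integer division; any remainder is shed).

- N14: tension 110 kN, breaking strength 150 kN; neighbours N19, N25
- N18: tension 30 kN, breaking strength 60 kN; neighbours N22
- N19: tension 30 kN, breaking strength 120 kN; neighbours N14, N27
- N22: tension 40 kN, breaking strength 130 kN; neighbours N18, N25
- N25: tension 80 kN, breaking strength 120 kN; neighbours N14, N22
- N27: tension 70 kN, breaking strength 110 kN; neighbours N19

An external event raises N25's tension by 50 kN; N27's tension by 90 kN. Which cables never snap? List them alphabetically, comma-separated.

Round 1 — N25 at 130 > 120; N27 at 160 > 110. N25, N27 snap.
  N25 sheds 130 kN to N14, N22: 65 each.
    N14: 110+65 = 175 > 150
    N22: 40+65 = 105 ≤ 130
  N27 sheds 160 kN to N19: 160 each.
    N19: 30+160 = 190 > 120
Round 2 — N14, N19 snap.
  N14 sheds 175 kN: no online neighbours, lost.
  N19 sheds 190 kN: no online neighbours, lost.
No further breaks.

N18, N22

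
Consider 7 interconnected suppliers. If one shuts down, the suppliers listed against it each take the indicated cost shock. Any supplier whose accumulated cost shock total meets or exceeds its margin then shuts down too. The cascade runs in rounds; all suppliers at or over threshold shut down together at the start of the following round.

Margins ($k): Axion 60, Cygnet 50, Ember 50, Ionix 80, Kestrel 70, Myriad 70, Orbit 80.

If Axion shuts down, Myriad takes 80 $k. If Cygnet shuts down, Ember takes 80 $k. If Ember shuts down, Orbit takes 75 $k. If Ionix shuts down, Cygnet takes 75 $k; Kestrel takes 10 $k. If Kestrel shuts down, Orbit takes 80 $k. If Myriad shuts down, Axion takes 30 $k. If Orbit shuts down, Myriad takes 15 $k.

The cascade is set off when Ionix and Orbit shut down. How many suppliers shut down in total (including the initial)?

Round 1 — Ionix, Orbit shut down (initial).
  Cygnet: +75 → 75 ≥ 50
  Kestrel: +10 → 10 < 70
  Myriad: +15 → 15 < 70
Round 2 — Cygnet shuts down.
  Ember: +80 → 80 ≥ 50
Round 3 — Ember shuts down.
No further shutdowns.

4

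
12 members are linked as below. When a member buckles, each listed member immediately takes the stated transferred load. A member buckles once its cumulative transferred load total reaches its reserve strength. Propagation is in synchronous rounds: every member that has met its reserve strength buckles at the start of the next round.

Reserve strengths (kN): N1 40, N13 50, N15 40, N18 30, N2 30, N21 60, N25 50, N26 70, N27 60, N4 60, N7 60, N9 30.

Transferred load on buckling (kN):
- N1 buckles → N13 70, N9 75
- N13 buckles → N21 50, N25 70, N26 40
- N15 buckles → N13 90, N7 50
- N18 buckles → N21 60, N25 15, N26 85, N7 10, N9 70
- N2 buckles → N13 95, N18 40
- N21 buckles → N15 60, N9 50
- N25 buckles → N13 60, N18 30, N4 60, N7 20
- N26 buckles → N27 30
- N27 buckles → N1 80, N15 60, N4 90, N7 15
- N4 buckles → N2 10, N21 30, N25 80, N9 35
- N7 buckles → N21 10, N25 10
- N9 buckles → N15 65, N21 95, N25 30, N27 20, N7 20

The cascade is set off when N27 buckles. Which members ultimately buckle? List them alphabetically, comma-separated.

Round 1 — N27 buckles (initial).
  N1: +80 → 80 ≥ 40
  N15: +60 → 60 ≥ 40
  N4: +90 → 90 ≥ 60
  N7: +15 → 15 < 60
Round 2 — N1, N15, N4 buckle.
  N13: +70+90 → 160 ≥ 50
  N2: +10 → 10 < 30
  N21: +30 → 30 < 60
  N25: +80 → 80 ≥ 50
  N7: +50 → 65 ≥ 60
  N9: +75+35 → 110 ≥ 30
Round 3 — N13, N25, N7, N9 buckle.
  N18: +30 → 30 ≥ 30
  N21: +50+10+95 → 185 ≥ 60
  N26: +40 → 40 < 70
Round 4 — N18, N21 buckle.
  N26: +85 → 125 ≥ 70
Round 5 — N26 buckles.
No further bucklings.

N1, N13, N15, N18, N21, N25, N26, N27, N4, N7, N9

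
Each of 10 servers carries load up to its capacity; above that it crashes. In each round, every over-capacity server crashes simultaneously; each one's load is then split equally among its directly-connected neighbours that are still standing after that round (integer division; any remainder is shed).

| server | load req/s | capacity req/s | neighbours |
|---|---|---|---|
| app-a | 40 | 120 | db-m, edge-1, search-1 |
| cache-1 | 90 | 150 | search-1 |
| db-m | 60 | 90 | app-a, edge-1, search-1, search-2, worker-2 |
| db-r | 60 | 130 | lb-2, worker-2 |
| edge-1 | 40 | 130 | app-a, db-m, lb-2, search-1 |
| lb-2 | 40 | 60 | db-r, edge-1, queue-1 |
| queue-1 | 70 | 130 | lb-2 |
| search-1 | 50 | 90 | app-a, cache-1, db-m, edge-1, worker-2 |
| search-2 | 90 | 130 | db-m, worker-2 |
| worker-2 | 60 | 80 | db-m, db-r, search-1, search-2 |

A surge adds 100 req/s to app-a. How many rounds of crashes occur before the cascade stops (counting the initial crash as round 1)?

5

Round 1 — app-a at 140 > 120. app-a crashes.
  app-a sheds 140 req/s to db-m, edge-1, search-1: 46 each (2 lost).
    db-m: 60+46 = 106 > 90
    edge-1: 40+46 = 86 ≤ 130
    search-1: 50+46 = 96 > 90
Round 2 — db-m, search-1 crash.
  db-m sheds 106 req/s to edge-1, search-2, worker-2: 35 each (1 lost).
    edge-1: 86+35 = 121 ≤ 130
    search-2: 90+35 = 125 ≤ 130
    worker-2: 60+35 = 95 > 80
  search-1 sheds 96 req/s to cache-1, edge-1, worker-2: 32 each.
    cache-1: 90+32 = 122 ≤ 150
    edge-1: 121+32 = 153 > 130
    worker-2: 95+32 = 127 > 80
Round 3 — edge-1, worker-2 crash.
  edge-1 sheds 153 req/s to lb-2: 153 each.
    lb-2: 40+153 = 193 > 60
  worker-2 sheds 127 req/s to db-r, search-2: 63 each (1 lost).
    db-r: 60+63 = 123 ≤ 130
    search-2: 125+63 = 188 > 130
Round 4 — lb-2, search-2 crash.
  lb-2 sheds 193 req/s to db-r, queue-1: 96 each (1 lost).
    db-r: 123+96 = 219 > 130
    queue-1: 70+96 = 166 > 130
  search-2 sheds 188 req/s: no online neighbours, lost.
Round 5 — db-r, queue-1 crash.
  db-r sheds 219 req/s: no online neighbours, lost.
  queue-1 sheds 166 req/s: no online neighbours, lost.
No further crashes.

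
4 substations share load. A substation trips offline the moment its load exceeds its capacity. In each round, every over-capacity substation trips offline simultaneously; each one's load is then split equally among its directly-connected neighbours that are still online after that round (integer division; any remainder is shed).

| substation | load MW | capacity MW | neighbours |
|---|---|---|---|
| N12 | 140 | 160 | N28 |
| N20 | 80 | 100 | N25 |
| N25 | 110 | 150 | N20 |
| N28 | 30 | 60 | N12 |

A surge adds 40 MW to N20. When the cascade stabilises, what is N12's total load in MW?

140

Round 1 — N20 at 120 > 100. N20 trips offline.
  N20 sheds 120 MW to N25: 120 each.
    N25: 110+120 = 230 > 150
Round 2 — N25 trips offline.
  N25 sheds 230 MW: no online neighbours, lost.
No further trips.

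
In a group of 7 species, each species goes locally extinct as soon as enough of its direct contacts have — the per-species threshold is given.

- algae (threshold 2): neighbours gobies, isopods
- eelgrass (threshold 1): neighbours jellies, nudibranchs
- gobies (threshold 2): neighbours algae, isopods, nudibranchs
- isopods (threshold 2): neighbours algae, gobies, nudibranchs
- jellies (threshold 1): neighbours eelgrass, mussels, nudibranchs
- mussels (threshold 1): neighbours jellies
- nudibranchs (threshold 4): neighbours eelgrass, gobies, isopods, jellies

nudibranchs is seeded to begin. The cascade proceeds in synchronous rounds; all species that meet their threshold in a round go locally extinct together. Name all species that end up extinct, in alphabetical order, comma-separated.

Round 1 — nudibranchs goes locally extinct (initial).
Round 2 — checking thresholds:
  eelgrass: 1 of 2 neighbours ≥ 1, goes locally extinct.
  gobies: 1 of 3 neighbours < 2, below threshold.
  isopods: 1 of 3 neighbours < 2, below threshold.
  jellies: 1 of 3 neighbours ≥ 1, goes locally extinct.
Round 3 — checking thresholds:
  gobies: 1 of 3 neighbours < 2, below threshold.
  isopods: 1 of 3 neighbours < 2, below threshold.
  mussels: 1 of 1 neighbours ≥ 1, goes locally extinct.
Round 4 — no new extinctions; cascade stops.

eelgrass, jellies, mussels, nudibranchs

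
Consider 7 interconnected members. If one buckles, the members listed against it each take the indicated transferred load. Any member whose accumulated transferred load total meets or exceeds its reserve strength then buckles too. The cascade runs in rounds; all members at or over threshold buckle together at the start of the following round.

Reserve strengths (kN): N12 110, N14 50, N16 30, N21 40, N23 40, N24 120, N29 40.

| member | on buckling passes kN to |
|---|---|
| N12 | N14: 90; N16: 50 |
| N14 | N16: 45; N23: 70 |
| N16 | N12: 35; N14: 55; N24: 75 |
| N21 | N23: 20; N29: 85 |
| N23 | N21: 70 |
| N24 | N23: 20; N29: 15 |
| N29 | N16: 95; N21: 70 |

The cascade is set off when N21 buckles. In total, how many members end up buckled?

5

Round 1 — N21 buckles (initial).
  N23: +20 → 20 < 40
  N29: +85 → 85 ≥ 40
Round 2 — N29 buckles.
  N16: +95 → 95 ≥ 30
Round 3 — N16 buckles.
  N12: +35 → 35 < 110
  N14: +55 → 55 ≥ 50
  N24: +75 → 75 < 120
Round 4 — N14 buckles.
  N23: +70 → 90 ≥ 40
Round 5 — N23 buckles.
No further bucklings.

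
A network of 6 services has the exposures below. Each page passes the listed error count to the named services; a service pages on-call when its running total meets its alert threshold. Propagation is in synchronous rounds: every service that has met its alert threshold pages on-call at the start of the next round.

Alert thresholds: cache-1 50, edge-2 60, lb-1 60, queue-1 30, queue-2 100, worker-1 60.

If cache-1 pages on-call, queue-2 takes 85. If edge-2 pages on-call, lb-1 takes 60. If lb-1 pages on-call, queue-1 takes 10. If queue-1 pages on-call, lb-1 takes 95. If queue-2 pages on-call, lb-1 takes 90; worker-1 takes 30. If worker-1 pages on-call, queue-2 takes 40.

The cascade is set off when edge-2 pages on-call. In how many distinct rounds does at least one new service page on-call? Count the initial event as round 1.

2

Round 1 — edge-2 pages on-call (initial).
  lb-1: +60 → 60 ≥ 60
Round 2 — lb-1 pages on-call.
  queue-1: +10 → 10 < 30
No further pages.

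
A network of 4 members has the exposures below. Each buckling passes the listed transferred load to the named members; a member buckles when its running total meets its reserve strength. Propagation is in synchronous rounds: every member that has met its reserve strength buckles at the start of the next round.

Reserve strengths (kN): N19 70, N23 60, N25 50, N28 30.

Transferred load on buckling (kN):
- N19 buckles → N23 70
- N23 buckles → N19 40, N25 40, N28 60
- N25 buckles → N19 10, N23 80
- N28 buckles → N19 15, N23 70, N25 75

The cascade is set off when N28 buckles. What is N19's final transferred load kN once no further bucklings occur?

Round 1 — N28 buckles (initial).
  N19: +15 → 15 < 70
  N23: +70 → 70 ≥ 60
  N25: +75 → 75 ≥ 50
Round 2 — N23, N25 buckle.
  N19: +40+10 → 65 < 70
No further bucklings.

65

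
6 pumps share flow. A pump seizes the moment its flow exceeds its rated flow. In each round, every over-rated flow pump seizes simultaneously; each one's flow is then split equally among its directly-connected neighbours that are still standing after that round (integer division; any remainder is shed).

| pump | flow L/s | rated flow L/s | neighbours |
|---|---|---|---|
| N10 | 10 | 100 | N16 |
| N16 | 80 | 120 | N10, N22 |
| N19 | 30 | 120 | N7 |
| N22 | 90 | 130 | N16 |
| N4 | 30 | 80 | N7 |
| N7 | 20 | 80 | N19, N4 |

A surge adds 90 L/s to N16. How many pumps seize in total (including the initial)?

2

Round 1 — N16 at 170 > 120. N16 seizes.
  N16 sheds 170 L/s to N10, N22: 85 each.
    N10: 10+85 = 95 ≤ 100
    N22: 90+85 = 175 > 130
Round 2 — N22 seizes.
  N22 sheds 175 L/s: no online neighbours, lost.
No further seizures.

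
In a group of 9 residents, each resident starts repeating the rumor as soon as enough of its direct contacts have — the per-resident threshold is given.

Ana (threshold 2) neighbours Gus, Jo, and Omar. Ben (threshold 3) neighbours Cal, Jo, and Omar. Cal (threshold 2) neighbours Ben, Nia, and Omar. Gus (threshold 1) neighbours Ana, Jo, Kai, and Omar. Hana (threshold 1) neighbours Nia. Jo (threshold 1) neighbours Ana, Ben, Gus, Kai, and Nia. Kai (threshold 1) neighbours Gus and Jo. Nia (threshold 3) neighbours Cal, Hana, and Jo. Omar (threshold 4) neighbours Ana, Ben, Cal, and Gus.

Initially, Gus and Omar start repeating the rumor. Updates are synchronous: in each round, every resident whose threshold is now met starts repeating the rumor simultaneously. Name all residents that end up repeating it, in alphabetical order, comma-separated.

Round 1 — Gus, Omar start repeating the rumor (initial).
Round 2 — checking thresholds:
  Ana: 2 of 3 neighbours ≥ 2, starts repeating the rumor.
  Ben: 1 of 3 neighbours < 3, below threshold.
  Cal: 1 of 3 neighbours < 2, below threshold.
  Jo: 1 of 5 neighbours ≥ 1, starts repeating the rumor.
  Kai: 1 of 2 neighbours ≥ 1, starts repeating the rumor.
Round 3 — no new spreads; cascade stops.

Ana, Gus, Jo, Kai, Omar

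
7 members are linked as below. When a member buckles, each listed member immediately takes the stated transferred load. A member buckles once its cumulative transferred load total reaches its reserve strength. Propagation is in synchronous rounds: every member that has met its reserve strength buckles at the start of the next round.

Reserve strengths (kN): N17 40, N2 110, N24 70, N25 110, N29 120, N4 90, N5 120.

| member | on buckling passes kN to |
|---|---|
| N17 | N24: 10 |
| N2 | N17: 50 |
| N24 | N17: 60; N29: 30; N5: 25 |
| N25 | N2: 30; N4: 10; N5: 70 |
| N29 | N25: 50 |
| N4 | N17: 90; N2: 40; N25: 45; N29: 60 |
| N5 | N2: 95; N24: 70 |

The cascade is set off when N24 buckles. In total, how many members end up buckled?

2

Round 1 — N24 buckles (initial).
  N17: +60 → 60 ≥ 40
  N29: +30 → 30 < 120
  N5: +25 → 25 < 120
Round 2 — N17 buckles.
No further bucklings.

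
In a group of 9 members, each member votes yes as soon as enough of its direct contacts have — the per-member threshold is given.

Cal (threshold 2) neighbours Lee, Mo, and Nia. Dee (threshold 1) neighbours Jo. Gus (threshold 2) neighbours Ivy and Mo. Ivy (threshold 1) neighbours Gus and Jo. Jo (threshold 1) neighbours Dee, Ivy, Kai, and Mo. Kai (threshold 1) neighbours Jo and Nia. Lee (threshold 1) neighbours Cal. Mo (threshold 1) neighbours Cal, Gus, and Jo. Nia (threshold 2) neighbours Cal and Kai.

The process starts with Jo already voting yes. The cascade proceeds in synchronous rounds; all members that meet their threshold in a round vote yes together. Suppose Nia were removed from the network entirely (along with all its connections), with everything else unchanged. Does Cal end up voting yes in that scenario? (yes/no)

no

With Nia removed:
Round 1 — Jo votes yes (initial).
Round 2 — checking thresholds:
  Dee: 1 of 1 neighbours ≥ 1, votes yes.
  Ivy: 1 of 2 neighbours ≥ 1, votes yes.
  Kai: 1 of 1 neighbours ≥ 1, votes yes.
  Mo: 1 of 3 neighbours ≥ 1, votes yes.
Round 3 — checking thresholds:
  Cal: 1 of 2 neighbours < 2, holds.
  Gus: 2 of 2 neighbours ≥ 2, votes yes.
Round 4 — no new yes votes; cascade stops.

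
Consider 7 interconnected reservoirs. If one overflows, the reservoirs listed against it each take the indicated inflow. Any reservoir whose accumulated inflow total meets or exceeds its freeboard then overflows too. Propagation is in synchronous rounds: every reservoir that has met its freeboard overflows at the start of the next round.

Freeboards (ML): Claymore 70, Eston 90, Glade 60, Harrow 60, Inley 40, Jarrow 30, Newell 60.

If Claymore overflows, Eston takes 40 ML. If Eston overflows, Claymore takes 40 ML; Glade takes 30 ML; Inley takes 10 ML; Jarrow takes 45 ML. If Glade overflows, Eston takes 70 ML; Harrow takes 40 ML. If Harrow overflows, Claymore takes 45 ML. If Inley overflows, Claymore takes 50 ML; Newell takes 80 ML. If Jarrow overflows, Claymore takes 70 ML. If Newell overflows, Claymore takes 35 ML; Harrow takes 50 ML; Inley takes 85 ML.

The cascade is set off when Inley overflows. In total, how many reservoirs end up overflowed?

3

Round 1 — Inley overflows (initial).
  Claymore: +50 → 50 < 70
  Newell: +80 → 80 ≥ 60
Round 2 — Newell overflows.
  Claymore: +35 → 85 ≥ 70
  Harrow: +50 → 50 < 60
Round 3 — Claymore overflows.
  Eston: +40 → 40 < 90
No further overflows.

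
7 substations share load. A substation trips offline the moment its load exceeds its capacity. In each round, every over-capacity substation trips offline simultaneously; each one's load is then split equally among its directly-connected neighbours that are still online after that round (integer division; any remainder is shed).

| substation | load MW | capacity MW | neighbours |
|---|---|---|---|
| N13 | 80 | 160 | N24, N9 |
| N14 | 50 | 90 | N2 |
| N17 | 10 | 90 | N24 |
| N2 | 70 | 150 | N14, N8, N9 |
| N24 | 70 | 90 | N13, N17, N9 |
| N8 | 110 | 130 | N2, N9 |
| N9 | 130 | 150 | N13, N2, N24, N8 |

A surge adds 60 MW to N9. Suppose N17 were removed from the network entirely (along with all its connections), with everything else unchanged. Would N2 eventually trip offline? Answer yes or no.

yes

With N17 removed:
Round 1 — N9 at 190 > 150. N9 trips offline.
  N9 sheds 190 MW to N13, N2, N24, N8: 47 each (2 lost).
    N13: 80+47 = 127 ≤ 160
    N2: 70+47 = 117 ≤ 150
    N24: 70+47 = 117 > 90
    N8: 110+47 = 157 > 130
Round 2 — N24, N8 trip offline.
  N24 sheds 117 MW to N13: 117 each.
    N13: 127+117 = 244 > 160
  N8 sheds 157 MW to N2: 157 each.
    N2: 117+157 = 274 > 150
Round 3 — N13, N2 trip offline.
  N13 sheds 244 MW: no online neighbours, lost.
  N2 sheds 274 MW to N14: 274 each.
    N14: 50+274 = 324 > 90
Round 4 — N14 trips offline.
  N14 sheds 324 MW: no online neighbours, lost.
No further trips.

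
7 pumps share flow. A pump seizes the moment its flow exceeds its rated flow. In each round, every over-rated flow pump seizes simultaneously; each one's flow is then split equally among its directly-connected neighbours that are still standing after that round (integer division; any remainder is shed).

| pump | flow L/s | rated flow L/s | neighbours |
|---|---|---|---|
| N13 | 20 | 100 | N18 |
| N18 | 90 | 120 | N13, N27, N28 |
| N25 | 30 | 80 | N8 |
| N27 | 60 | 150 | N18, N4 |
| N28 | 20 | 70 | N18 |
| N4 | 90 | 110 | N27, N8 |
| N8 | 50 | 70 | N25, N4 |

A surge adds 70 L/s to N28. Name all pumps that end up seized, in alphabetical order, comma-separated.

Round 1 — N28 at 90 > 70. N28 seizes.
  N28 sheds 90 L/s to N18: 90 each.
    N18: 90+90 = 180 > 120
Round 2 — N18 seizes.
  N18 sheds 180 L/s to N13, N27: 90 each.
    N13: 20+90 = 110 > 100
    N27: 60+90 = 150 ≤ 150
Round 3 — N13 seizes.
  N13 sheds 110 L/s: no online neighbours, lost.
No further seizures.

N13, N18, N28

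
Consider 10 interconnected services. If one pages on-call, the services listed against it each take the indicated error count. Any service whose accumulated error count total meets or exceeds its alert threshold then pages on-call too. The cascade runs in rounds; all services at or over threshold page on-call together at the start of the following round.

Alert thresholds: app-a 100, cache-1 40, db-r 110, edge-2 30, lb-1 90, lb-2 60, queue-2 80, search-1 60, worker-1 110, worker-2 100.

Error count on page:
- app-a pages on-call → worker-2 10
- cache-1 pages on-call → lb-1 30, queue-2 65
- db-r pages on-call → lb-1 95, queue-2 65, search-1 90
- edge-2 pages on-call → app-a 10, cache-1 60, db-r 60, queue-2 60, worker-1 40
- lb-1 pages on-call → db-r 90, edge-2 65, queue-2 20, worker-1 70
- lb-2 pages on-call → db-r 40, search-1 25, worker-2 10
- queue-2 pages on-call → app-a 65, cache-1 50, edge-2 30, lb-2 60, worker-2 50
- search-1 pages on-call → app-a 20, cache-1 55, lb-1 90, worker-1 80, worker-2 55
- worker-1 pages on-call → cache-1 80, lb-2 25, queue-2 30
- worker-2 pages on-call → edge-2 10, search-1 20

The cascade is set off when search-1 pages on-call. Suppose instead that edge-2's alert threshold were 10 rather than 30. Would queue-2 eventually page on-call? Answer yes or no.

yes

With edge-2's alert threshold at 10:
Round 1 — search-1 pages on-call (initial).
  app-a: +20 → 20 < 100
  cache-1: +55 → 55 ≥ 40
  lb-1: +90 → 90 ≥ 90
  worker-1: +80 → 80 < 110
  worker-2: +55 → 55 < 100
Round 2 — cache-1, lb-1 page on-call.
  db-r: +90 → 90 < 110
  edge-2: +65 → 65 ≥ 10
  queue-2: +65+20 → 85 ≥ 80
  worker-1: +70 → 150 ≥ 110
Round 3 — edge-2, queue-2, worker-1 page on-call.
  app-a: +10+65 → 95 < 100
  db-r: +60 → 150 ≥ 110
  lb-2: +60+25 → 85 ≥ 60
  worker-2: +50 → 105 ≥ 100
Round 4 — db-r, lb-2, worker-2 page on-call.
No further pages.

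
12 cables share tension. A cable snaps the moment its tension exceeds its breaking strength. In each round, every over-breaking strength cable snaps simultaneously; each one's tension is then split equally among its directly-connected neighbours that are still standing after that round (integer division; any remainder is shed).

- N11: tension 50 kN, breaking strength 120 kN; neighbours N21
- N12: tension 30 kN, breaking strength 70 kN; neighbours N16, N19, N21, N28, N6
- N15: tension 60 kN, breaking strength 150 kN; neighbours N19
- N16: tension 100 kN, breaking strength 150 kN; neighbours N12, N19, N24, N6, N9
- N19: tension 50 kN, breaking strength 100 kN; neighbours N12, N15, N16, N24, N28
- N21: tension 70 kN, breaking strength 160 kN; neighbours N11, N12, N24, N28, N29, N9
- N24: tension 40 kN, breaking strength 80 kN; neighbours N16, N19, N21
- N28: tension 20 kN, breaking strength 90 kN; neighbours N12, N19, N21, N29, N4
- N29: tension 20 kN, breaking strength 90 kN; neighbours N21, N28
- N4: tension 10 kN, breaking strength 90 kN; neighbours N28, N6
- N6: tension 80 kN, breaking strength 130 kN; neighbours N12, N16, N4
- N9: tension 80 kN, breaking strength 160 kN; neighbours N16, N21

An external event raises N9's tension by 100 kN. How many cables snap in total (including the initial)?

11

Round 1 — N9 at 180 > 160. N9 snaps.
  N9 sheds 180 kN to N16, N21: 90 each.
    N16: 100+90 = 190 > 150
    N21: 70+90 = 160 ≤ 160
Round 2 — N16 snaps.
  N16 sheds 190 kN to N12, N19, N24, N6: 47 each (2 lost).
    N12: 30+47 = 77 > 70
    N19: 50+47 = 97 ≤ 100
    N24: 40+47 = 87 > 80
    N6: 80+47 = 127 ≤ 130
Round 3 — N12, N24 snap.
  N12 sheds 77 kN to N19, N21, N28, N6: 19 each (1 lost).
    N19: 97+19 = 116 > 100
    N21: 160+19 = 179 > 160
    N28: 20+19 = 39 ≤ 90
    N6: 127+19 = 146 > 130
  N24 sheds 87 kN to N19, N21: 43 each (1 lost).
    N19: 116+43 = 159 > 100
    N21: 179+43 = 222 > 160
Round 4 — N19, N21, N6 snap.
  N19 sheds 159 kN to N15, N28: 79 each (1 lost).
    N15: 60+79 = 139 ≤ 150
    N28: 39+79 = 118 > 90
  N21 sheds 222 kN to N11, N28, N29: 74 each.
    N11: 50+74 = 124 > 120
    N28: 118+74 = 192 > 90
    N29: 20+74 = 94 > 90
  N6 sheds 146 kN to N4: 146 each.
    N4: 10+146 = 156 > 90
Round 5 — N11, N28, N29, N4 snap.
  N11 sheds 124 kN: no online neighbours, lost.
  N28 sheds 192 kN: no online neighbours, lost.
  N29 sheds 94 kN: no online neighbours, lost.
  N4 sheds 156 kN: no online neighbours, lost.
No further breaks.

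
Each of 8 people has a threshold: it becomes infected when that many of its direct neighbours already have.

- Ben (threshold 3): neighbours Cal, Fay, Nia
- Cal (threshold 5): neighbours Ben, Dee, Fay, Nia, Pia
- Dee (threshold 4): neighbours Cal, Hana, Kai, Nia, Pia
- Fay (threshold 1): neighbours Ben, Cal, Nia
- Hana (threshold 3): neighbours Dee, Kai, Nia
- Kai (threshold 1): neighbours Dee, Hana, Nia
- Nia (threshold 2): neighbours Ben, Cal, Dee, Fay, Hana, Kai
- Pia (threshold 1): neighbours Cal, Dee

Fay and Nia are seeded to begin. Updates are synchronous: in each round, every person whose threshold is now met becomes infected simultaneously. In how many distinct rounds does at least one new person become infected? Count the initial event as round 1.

2

Round 1 — Fay, Nia become infected (initial).
Round 2 — checking thresholds:
  Ben: 2 of 3 neighbours < 3, not yet.
  Cal: 2 of 5 neighbours < 5, not yet.
  Dee: 1 of 5 neighbours < 4, not yet.
  Hana: 1 of 3 neighbours < 3, not yet.
  Kai: 1 of 3 neighbours ≥ 1, becomes infected.
Round 3 — no new infections; cascade stops.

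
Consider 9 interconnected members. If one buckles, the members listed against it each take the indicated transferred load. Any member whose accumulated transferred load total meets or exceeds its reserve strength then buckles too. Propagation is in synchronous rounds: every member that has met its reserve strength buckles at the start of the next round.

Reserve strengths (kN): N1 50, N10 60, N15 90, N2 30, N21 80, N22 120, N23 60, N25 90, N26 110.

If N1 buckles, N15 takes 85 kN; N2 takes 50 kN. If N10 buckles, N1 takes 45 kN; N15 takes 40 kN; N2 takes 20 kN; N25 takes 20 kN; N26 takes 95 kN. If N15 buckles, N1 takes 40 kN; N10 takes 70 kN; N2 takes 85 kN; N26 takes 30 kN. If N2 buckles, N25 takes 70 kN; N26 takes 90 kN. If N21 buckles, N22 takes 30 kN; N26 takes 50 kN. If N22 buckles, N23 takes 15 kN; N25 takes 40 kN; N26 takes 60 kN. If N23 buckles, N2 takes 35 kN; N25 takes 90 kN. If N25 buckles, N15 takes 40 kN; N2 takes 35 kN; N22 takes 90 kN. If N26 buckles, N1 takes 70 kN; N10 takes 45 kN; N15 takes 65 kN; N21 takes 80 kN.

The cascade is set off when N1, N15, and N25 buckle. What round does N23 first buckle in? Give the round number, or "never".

never

Round 1 — N1, N15, N25 buckle (initial).
  N10: +70 → 70 ≥ 60
  N2: +50+85+35 → 170 ≥ 30
  N22: +90 → 90 < 120
  N26: +30 → 30 < 110
Round 2 — N10, N2 buckle.
  N26: +95+90 → 215 ≥ 110
Round 3 — N26 buckles.
  N21: +80 → 80 ≥ 80
Round 4 — N21 buckles.
  N22: +30 → 120 ≥ 120
Round 5 — N22 buckles.
  N23: +15 → 15 < 60
No further bucklings.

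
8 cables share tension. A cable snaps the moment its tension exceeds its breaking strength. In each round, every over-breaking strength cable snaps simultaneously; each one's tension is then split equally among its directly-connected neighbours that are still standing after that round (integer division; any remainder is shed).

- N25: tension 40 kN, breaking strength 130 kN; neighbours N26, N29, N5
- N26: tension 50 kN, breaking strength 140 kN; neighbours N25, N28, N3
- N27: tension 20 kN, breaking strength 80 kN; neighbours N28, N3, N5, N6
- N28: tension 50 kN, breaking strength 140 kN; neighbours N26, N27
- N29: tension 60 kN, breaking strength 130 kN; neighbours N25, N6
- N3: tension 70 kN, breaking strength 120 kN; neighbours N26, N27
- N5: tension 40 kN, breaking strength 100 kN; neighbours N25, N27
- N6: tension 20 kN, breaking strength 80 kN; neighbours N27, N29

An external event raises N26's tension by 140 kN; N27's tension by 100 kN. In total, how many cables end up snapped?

Round 1 — N26 at 190 > 140; N27 at 120 > 80. N26, N27 snap.
  N26 sheds 190 kN to N25, N28, N3: 63 each (1 lost).
    N25: 40+63 = 103 ≤ 130
    N28: 50+63 = 113 ≤ 140
    N3: 70+63 = 133 > 120
  N27 sheds 120 kN to N28, N3, N5, N6: 30 each.
    N28: 113+30 = 143 > 140
    N3: 133+30 = 163 > 120
    N5: 40+30 = 70 ≤ 100
    N6: 20+30 = 50 ≤ 80
Round 2 — N28, N3 snap.
  N28 sheds 143 kN: no online neighbours, lost.
  N3 sheds 163 kN: no online neighbours, lost.
No further breaks.

4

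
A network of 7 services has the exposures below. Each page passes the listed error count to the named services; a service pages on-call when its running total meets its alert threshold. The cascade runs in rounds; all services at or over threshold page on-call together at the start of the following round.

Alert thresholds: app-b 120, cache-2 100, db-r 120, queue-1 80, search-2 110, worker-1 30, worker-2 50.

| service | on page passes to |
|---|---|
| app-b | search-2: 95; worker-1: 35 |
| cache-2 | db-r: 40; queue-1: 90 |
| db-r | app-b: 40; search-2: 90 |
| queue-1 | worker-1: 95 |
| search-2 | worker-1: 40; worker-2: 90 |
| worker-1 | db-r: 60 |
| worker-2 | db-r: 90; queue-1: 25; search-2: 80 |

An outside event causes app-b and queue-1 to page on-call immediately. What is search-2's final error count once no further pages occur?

Round 1 — app-b, queue-1 page on-call (initial).
  search-2: +95 → 95 < 110
  worker-1: +35+95 → 130 ≥ 30
Round 2 — worker-1 pages on-call.
  db-r: +60 → 60 < 120
No further pages.

95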